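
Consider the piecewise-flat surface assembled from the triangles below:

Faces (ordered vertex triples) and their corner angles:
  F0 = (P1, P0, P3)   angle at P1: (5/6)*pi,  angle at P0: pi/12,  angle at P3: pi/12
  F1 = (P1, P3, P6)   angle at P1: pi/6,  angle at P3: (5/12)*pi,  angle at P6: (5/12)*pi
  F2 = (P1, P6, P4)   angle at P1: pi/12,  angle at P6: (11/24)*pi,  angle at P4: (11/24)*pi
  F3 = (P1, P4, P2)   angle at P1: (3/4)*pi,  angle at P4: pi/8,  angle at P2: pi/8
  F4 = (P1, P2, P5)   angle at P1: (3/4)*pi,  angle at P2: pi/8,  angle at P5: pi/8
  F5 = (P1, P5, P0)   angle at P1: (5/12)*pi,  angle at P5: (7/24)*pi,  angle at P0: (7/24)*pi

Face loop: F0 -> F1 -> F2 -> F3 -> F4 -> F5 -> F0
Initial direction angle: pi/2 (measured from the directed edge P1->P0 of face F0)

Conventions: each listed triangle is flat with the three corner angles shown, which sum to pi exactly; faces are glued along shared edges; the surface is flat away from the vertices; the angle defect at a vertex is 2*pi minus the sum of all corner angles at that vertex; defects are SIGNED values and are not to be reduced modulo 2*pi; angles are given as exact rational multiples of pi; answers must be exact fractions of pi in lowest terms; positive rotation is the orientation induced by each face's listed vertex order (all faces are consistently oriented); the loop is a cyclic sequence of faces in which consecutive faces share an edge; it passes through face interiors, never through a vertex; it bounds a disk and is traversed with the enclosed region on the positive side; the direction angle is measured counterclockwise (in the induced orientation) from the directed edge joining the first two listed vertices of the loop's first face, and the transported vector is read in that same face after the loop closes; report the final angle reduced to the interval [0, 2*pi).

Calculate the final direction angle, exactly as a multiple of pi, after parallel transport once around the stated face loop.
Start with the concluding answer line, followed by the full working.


Answer: final direction angle = (3/2)*pi

enclosed vertex P1: corner angles sum to 3*pi, defect = 2*pi - 3*pi = -pi
final direction = starting direction + enclosed defect total, reduced mod 2*pi (induced orientation)
final angle = pi/2 - pi = (3/2)*pi (mod 2*pi)


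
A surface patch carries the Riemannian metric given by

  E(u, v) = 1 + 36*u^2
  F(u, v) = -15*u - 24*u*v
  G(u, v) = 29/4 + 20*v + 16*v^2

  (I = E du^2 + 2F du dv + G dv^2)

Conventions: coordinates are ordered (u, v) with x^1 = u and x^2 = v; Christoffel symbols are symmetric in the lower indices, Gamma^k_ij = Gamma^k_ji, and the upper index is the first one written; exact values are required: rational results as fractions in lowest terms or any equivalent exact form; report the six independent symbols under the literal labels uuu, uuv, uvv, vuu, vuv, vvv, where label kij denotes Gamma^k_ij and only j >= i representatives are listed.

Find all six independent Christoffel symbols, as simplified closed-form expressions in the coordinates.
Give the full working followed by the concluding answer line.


E = 1 + 36*u^2; F = -15*u - 24*u*v; G = 29/4 + 20*v + 16*v^2
Gamma^k_ij = (1/2) g^{kl} (d_i g_jl + d_j g_il - d_l g_ij), with g^inv = (1/(EG-F^2)) [[G, -F], [-F, E]]
first partials: E_u = 72*u, E_v = 0, F_u = -15 - 24*v, F_v = -24*u, G_u = 0, G_v = 20 + 32*v
D = EG - F^2 = 29/4 + 20*v + 16*v^2 + 36*u^2
expanded: Gamma^u_uu = (G E_u - 2F F_u + F E_v)/(2D), Gamma^u_uv = (G E_v - F G_u)/(2D), Gamma^u_vv = (2G F_v - G G_u - F G_v)/(2D), Gamma^v_uu = (2E F_u - E E_v - F E_u)/(2D), Gamma^v_uv = (E G_u - F E_v)/(2D), Gamma^v_vv = (E G_v - 2F F_v + F G_u)/(2D); substitute and cancel common factors

Answer: Gamma_uuu = 144*u/(144*u^2 + 64*v^2 + 80*v + 29), Gamma_uuv = 0, Gamma_uvv = -96*u/(144*u^2 + 64*v^2 + 80*v + 29), Gamma_vuu = (-96*v - 60)/(144*u^2 + 64*v^2 + 80*v + 29), Gamma_vuv = 0, Gamma_vvv = (64*v + 40)/(144*u^2 + 64*v^2 + 80*v + 29)


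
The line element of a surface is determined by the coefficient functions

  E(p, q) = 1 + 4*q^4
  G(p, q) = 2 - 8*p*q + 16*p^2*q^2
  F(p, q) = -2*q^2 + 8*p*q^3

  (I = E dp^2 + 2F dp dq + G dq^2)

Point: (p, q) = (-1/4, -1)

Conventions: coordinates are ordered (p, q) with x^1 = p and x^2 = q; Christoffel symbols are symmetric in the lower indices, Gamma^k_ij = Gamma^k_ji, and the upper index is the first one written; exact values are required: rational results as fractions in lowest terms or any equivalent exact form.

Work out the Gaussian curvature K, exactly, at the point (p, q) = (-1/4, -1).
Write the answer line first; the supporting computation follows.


Answer: K = -16/25

E = 5, F = 0, G = 1, EG - F^2 = 5 at the point
E_p = 0, E_q = -16, F_p = -8, F_q = -2, G_p = 0, G_q = 0
E_qq = 48, F_pq = 24, G_pp = 32
By Brioschi, K is (det M1 - det M2) divided by (EG - F^2) squared.
M1 = [[-E_qq/2 + F_pq - G_pp/2, E_p/2, F_p - E_q/2], [F_q - G_p/2, E, F], [G_q/2, F, G]] = [[-16, 0, 0], [-2, 5, 0], [0, 0, 1]]; det M1 = -80
M2 = [[0, E_q/2, G_p/2], [E_q/2, E, F], [G_p/2, F, G]] = [[0, -8, 0], [-8, 5, 0], [0, 0, 1]]; det M2 = -64
det M1 - det M2 = -16; K = -16 / (5)^2 = -16/25


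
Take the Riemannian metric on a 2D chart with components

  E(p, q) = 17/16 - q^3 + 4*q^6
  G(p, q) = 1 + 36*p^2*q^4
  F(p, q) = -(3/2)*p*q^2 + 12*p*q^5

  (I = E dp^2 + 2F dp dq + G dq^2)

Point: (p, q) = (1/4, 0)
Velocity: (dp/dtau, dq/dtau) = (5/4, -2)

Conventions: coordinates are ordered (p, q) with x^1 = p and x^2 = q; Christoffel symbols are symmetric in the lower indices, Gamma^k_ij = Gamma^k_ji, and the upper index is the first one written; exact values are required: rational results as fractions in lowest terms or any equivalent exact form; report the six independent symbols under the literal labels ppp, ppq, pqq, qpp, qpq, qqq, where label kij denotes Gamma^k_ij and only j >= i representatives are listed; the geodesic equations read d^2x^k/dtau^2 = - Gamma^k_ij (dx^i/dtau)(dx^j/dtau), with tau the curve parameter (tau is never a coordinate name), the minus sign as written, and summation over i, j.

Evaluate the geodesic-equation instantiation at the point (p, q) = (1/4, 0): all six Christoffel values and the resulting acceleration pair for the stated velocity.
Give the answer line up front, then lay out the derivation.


Answer: Gamma_ppp = 0, Gamma_ppq = 0, Gamma_pqq = 0, Gamma_qpp = 0, Gamma_qpq = 0, Gamma_qqq = 0; accelerations (d^2p/dtau^2, d^2q/dtau^2) = (0, 0)

E = 17/16, F = 0, G = 1 at the point
E_p = 0, E_q = 0, F_p = 0, F_q = 0, G_p = 0, G_q = 0
EG - F^2 = 17/16;  g^inv = (16/17) * [[1, 0], [0, 17/16]]
first-kind symbols [ij,l] = (1/2)(d_i g_jl + d_j g_il - d_l g_ij): [pp,p] = E_p/2 = 0, [pp,q] = F_p - E_q/2 = 0, [pq,p] = E_q/2 = 0, [pq,q] = G_p/2 = 0, [qq,p] = F_q - G_p/2 = 0, [qq,q] = G_q/2 = 0
Gamma^p_ij = (G*[ij,p] - F*[ij,q])/(EG - F^2), Gamma^q_ij = (E*[ij,q] - F*[ij,p])/(EG - F^2)
Gamma_ppp = 0, Gamma_ppq = 0, Gamma_pqq = 0, Gamma_qpp = 0, Gamma_qpq = 0, Gamma_qqq = 0
d^2p/dtau^2 = -(Gamma_ppp*(5/4)^2 + 2*Gamma_ppq*(5/4)*(-2) + Gamma_pqq*(-2)^2) = 0
d^2q/dtau^2 = -(Gamma_qpp*(5/4)^2 + 2*Gamma_qpq*(5/4)*(-2) + Gamma_qqq*(-2)^2) = 0


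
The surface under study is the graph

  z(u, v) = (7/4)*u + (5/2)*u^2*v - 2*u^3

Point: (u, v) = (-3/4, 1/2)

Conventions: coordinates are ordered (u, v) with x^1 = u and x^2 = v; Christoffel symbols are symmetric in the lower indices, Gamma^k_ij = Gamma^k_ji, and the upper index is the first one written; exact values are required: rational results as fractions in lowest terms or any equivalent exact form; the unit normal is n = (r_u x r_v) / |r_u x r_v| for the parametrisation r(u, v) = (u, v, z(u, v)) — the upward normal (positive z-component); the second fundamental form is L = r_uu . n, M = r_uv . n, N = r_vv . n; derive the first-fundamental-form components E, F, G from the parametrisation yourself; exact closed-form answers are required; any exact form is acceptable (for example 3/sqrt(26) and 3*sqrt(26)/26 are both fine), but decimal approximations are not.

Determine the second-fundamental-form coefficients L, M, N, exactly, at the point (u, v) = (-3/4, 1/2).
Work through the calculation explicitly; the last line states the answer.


z_u = -7/2, z_v = 45/32, z_uu = 23/2, z_uv = -15/4, z_vv = 0
E = 53/4, F = -315/64, G = 3049/1024; answer radicand W^2 = 15593/1024
unnormalised second-form numerators: l = 23/2, m = -15/4, n = 0; L = l/sqrt(15593/1024), and similarly M = m/sqrt(W^2), N = n/sqrt(W^2)

Answer: L = 368*sqrt(15593)/15593, M = -120*sqrt(15593)/15593, N = 0


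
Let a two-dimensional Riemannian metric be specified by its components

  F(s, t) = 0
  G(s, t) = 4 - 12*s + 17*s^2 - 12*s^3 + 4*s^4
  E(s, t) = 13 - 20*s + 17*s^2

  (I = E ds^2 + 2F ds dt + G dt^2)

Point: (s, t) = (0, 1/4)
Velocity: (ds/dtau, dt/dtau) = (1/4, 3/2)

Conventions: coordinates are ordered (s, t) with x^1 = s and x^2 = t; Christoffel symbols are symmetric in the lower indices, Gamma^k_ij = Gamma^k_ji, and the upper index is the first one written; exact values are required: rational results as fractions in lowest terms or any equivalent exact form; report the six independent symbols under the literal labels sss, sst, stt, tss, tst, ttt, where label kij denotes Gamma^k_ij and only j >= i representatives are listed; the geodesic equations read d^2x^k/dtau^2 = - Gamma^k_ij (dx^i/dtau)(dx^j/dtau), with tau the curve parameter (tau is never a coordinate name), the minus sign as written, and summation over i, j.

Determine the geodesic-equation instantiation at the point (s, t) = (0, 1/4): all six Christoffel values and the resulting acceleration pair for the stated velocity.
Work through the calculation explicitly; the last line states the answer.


E = 13, F = 0, G = 4 at the point
E_s = -20, E_t = 0, F_s = 0, F_t = 0, G_s = -12, G_t = 0
EG - F^2 = 52;  g^inv = (1/52) * [[4, 0], [0, 13]]
first-kind symbols [ij,l] = (1/2)(d_i g_jl + d_j g_il - d_l g_ij): [ss,s] = E_s/2 = -10, [ss,t] = F_s - E_t/2 = 0, [st,s] = E_t/2 = 0, [st,t] = G_s/2 = -6, [tt,s] = F_t - G_s/2 = 6, [tt,t] = G_t/2 = 0
Gamma^s_ij = (G*[ij,s] - F*[ij,t])/(EG - F^2), Gamma^t_ij = (E*[ij,t] - F*[ij,s])/(EG - F^2)
Gamma_sss = -10/13, Gamma_sst = 0, Gamma_stt = 6/13, Gamma_tss = 0, Gamma_tst = -3/2, Gamma_ttt = 0
d^2s/dtau^2 = -(Gamma_sss*(1/4)^2 + 2*Gamma_sst*(1/4)*(3/2) + Gamma_stt*(3/2)^2) = -103/104
d^2t/dtau^2 = -(Gamma_tss*(1/4)^2 + 2*Gamma_tst*(1/4)*(3/2) + Gamma_ttt*(3/2)^2) = 9/8

Answer: Gamma_sss = -10/13, Gamma_sst = 0, Gamma_stt = 6/13, Gamma_tss = 0, Gamma_tst = -3/2, Gamma_ttt = 0; accelerations (d^2s/dtau^2, d^2t/dtau^2) = (-103/104, 9/8)


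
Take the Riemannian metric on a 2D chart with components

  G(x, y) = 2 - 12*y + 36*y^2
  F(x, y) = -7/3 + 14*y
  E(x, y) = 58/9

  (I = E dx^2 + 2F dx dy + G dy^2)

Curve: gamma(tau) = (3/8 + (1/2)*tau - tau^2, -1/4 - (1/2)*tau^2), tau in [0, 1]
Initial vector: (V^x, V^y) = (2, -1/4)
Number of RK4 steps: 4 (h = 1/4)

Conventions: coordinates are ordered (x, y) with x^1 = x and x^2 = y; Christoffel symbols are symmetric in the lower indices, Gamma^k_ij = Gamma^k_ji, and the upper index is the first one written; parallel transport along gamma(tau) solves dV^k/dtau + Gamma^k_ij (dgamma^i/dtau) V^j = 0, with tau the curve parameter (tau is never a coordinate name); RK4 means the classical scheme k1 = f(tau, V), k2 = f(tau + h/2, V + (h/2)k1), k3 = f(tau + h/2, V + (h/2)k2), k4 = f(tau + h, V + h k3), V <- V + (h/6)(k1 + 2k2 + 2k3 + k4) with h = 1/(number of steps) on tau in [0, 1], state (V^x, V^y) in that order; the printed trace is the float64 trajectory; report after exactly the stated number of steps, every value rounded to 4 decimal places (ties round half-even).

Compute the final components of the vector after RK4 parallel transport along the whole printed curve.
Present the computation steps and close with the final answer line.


gamma'(tau) = (1/2 - 2*tau, -tau); f(tau, V)^k = -Gamma^k_ij(gamma(tau)) gamma'^i(tau) V^j; h = 1/4; intermediate values shown to 6 dp
curve data and Christoffel symbols at the stage parameters:
  tau = 0.000000: gamma = (0.375000, -0.250000), gamma' = (0.500000, 0.000000); Gamma_xxx = 0.000000, Gamma_xxy = 0.000000, Gamma_xyy = 1.102845, Gamma_yxx = 0.000000, Gamma_yxy = 0.000000, Gamma_yyy = -1.181619
  tau = 0.125000: gamma = (0.421875, -0.257812), gamma' = (0.250000, -0.125000); Gamma_xxx = 0.000000, Gamma_xxy = 0.000000, Gamma_xyy = 1.082668, Gamma_yxx = 0.000000, Gamma_yxy = 0.000000, Gamma_yyy = -1.181752
  tau = 0.250000: gamma = (0.437500, -0.281250), gamma' = (0.000000, -0.250000); Gamma_xxx = 0.000000, Gamma_xxy = 0.000000, Gamma_xyy = 1.024358, Gamma_yxx = 0.000000, Gamma_yxy = 0.000000, Gamma_yyy = -1.179841
  tau = 0.375000: gamma = (0.421875, -0.320312), gamma' = (-0.250000, -0.375000); Gamma_xxx = 0.000000, Gamma_xxy = 0.000000, Gamma_xyy = 0.934467, Gamma_yxx = 0.000000, Gamma_yxy = 0.000000, Gamma_yyy = -1.170170
  tau = 0.500000: gamma = (0.375000, -0.375000), gamma' = (-0.500000, -0.500000); Gamma_xxx = 0.000000, Gamma_xxy = 0.000000, Gamma_xyy = 0.823193, Gamma_yxx = 0.000000, Gamma_yxy = 0.000000, Gamma_yyy = -1.146590
  tau = 0.625000: gamma = (0.296875, -0.445312), gamma' = (-0.750000, -0.625000); Gamma_xxx = 0.000000, Gamma_xxy = 0.000000, Gamma_xyy = 0.702560, Gamma_yxx = 0.000000, Gamma_yxy = 0.000000, Gamma_yyy = -1.105592
  tau = 0.750000: gamma = (0.187500, -0.531250), gamma' = (-1.000000, -0.750000); Gamma_xxx = 0.000000, Gamma_xxy = 0.000000, Gamma_xyy = 0.583830, Gamma_yxx = 0.000000, Gamma_yxy = 0.000000, Gamma_yyy = -1.047766
  tau = 0.875000: gamma = (0.046875, -0.632812), gamma' = (-1.250000, -0.875000); Gamma_xxx = 0.000000, Gamma_xxy = 0.000000, Gamma_xyy = 0.475310, Gamma_yxx = 0.000000, Gamma_yxy = 0.000000, Gamma_yyy = -0.977144
  tau = 1.000000: gamma = (-0.125000, -0.750000), gamma' = (-1.500000, -1.000000); Gamma_xxx = 0.000000, Gamma_xxy = 0.000000, Gamma_xyy = 0.381529, Gamma_yxx = 0.000000, Gamma_yxy = 0.000000, Gamma_yyy = -0.899319
step 0: V^x = 2.0000, V^y = -0.2500
step 1: k1 = (0.000000, 0.000000), k2 = (-0.033833, 0.036930), k3 = (-0.033209, 0.036248), k4 = (-0.061702, 0.071067); V <- V + (h/6)(k1 + 2k2 + 2k3 + k4): V^x = 1.9918, V^y = -0.2409
step 2: k1 = (-0.061702, 0.071068), k2 = (-0.081319, 0.101830), k3 = (-0.079971, 0.100143), k4 = (-0.088866, 0.123777); V <- V + (h/6)(k1 + 2k2 + 2k3 + k4): V^x = 1.9721, V^y = -0.2160
step 3: k1 = (-0.088901, 0.123827), k2 = (-0.088045, 0.138553), k3 = (-0.087237, 0.137281), k4 = (-0.079549, 0.142761); V <- V + (h/6)(k1 + 2k2 + 2k3 + k4): V^x = 1.9505, V^y = -0.1819
step 4: k1 = (-0.079648, 0.142939), k2 = (-0.068219, 0.140246), k3 = (-0.068359, 0.140533), k4 = (-0.055995, 0.131987); V <- V + (h/6)(k1 + 2k2 + 2k3 + k4): V^x = 1.9335, V^y = -0.1470

Answer: V^x = 1.9335, V^y = -0.1470


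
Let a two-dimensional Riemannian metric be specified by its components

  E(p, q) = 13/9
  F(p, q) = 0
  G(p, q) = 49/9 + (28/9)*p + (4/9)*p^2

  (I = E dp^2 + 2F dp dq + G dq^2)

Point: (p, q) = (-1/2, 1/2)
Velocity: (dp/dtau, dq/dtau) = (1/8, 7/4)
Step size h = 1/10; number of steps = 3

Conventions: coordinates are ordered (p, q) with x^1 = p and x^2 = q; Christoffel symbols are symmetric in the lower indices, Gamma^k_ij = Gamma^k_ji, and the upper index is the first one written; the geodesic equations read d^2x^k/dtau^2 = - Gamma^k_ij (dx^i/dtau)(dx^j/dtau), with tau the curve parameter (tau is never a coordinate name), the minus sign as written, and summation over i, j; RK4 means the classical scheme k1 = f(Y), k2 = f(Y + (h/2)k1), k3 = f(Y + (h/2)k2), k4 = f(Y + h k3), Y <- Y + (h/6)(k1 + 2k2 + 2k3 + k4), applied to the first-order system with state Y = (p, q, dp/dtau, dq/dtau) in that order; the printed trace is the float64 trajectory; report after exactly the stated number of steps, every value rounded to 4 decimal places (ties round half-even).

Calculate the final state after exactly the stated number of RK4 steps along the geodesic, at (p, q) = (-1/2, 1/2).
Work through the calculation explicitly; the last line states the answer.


f(Y) = (dp/dtau, dq/dtau, -Gamma^p_ij Y'^i Y'^j, -Gamma^q_ij Y'^i Y'^j) with the Gammas evaluated at the stage position; h = 0.100000; intermediate values shown to 6 dp
step 0: p = -0.5000, q = 0.5000, dp/dtau = 0.1250, dq/dtau = 1.7500
step 1:
  k1: at (p, q) = (-0.500000, 0.500000), (dp/dtau, dq/dtau) = (0.125000, 1.750000); Gamma_ppp = 0.000000, Gamma_ppq = 0.000000, Gamma_pqq = -0.923077, Gamma_qpp = 0.000000, Gamma_qpq = 0.333333, Gamma_qqq = 0.000000; k1 = (0.125000, 1.750000, 2.826923, -0.145833)
  k2: at (p, q) = (-0.493750, 0.587500), (dp/dtau, dq/dtau) = (0.266346, 1.742708); Gamma_ppp = 0.000000, Gamma_ppq = 0.000000, Gamma_pqq = -0.925000, Gamma_qpp = 0.000000, Gamma_qpq = 0.332640, Gamma_qqq = 0.000000; k2 = (0.266346, 1.742708, 2.809255, -0.308799)
  k3: at (p, q) = (-0.486683, 0.587135), (dp/dtau, dq/dtau) = (0.265463, 1.734560); Gamma_ppp = 0.000000, Gamma_ppq = 0.000000, Gamma_pqq = -0.927175, Gamma_qpp = 0.000000, Gamma_qpq = 0.331860, Gamma_qqq = 0.000000; k3 = (0.265463, 1.734560, 2.789589, -0.305617)
  k4: at (p, q) = (-0.473454, 0.673456), (dp/dtau, dq/dtau) = (0.403959, 1.719438); Gamma_ppp = 0.000000, Gamma_ppq = 0.000000, Gamma_pqq = -0.931245, Gamma_qpp = 0.000000, Gamma_qpq = 0.330410, Gamma_qqq = 0.000000; k4 = (0.403959, 1.719438, 2.753196, -0.458993)
  Y <- Y + (h/6)(k1 + 2k2 + 2k3 + k4): p = -0.4735, q = 0.6737, dp/dtau = 0.4046, dq/dtau = 1.7194
step 2:
  k1: at (p, q) = (-0.473457, 0.673733), (dp/dtau, dq/dtau) = (0.404630, 1.719439); Gamma_ppp = 0.000000, Gamma_ppq = 0.000000, Gamma_pqq = -0.931244, Gamma_qpp = 0.000000, Gamma_qpq = 0.330410, Gamma_qqq = 0.000000; k1 = (0.404630, 1.719439, 2.753195, -0.459757)
  k2: at (p, q) = (-0.453226, 0.759705), (dp/dtau, dq/dtau) = (0.542290, 1.696451); Gamma_ppp = 0.000000, Gamma_ppq = 0.000000, Gamma_pqq = -0.937469, Gamma_qpp = 0.000000, Gamma_qpq = 0.328216, Gamma_qqq = 0.000000; k2 = (0.542290, 1.696451, 2.697986, -0.603897)
  k3: at (p, q) = (-0.446343, 0.758555), (dp/dtau, dq/dtau) = (0.539529, 1.689244); Gamma_ppp = 0.000000, Gamma_ppq = 0.000000, Gamma_pqq = -0.939587, Gamma_qpp = 0.000000, Gamma_qpq = 0.327476, Gamma_qqq = 0.000000; k3 = (0.539529, 1.689244, 2.681154, -0.596922)
  k4: at (p, q) = (-0.419504, 0.842657), (dp/dtau, dq/dtau) = (0.672746, 1.659747); Gamma_ppp = 0.000000, Gamma_ppq = 0.000000, Gamma_pqq = -0.947845, Gamma_qpp = 0.000000, Gamma_qpq = 0.324623, Gamma_qqq = 0.000000; k4 = (0.672746, 1.659747, 2.611085, -0.724940)
  Y <- Y + (h/6)(k1 + 2k2 + 2k3 + k4): p = -0.4194, q = 0.8429, dp/dtau = 0.6733, dq/dtau = 1.6597
step 3:
  k1: at (p, q) = (-0.419440, 0.842909), (dp/dtau, dq/dtau) = (0.673339, 1.659667); Gamma_ppp = 0.000000, Gamma_ppq = 0.000000, Gamma_pqq = -0.947865, Gamma_qpp = 0.000000, Gamma_qpq = 0.324616, Gamma_qqq = 0.000000; k1 = (0.673339, 1.659667, 2.610887, -0.725530)
  k2: at (p, q) = (-0.385773, 0.925893), (dp/dtau, dq/dtau) = (0.803884, 1.623390); Gamma_ppp = 0.000000, Gamma_ppq = 0.000000, Gamma_pqq = -0.958224, Gamma_qpp = 0.000000, Gamma_qpq = 0.321107, Gamma_qqq = 0.000000; k2 = (0.803884, 1.623390, 2.525299, -0.838100)
  k3: at (p, q) = (-0.379246, 0.924079), (dp/dtau, dq/dtau) = (0.799604, 1.617762); Gamma_ppp = 0.000000, Gamma_ppq = 0.000000, Gamma_pqq = -0.960232, Gamma_qpp = 0.000000, Gamma_qpq = 0.320435, Gamma_qqq = 0.000000; k3 = (0.799604, 1.617762, 2.513074, -0.829011)
  k4: at (p, q) = (-0.339480, 1.004685), (dp/dtau, dq/dtau) = (0.924647, 1.576766); Gamma_ppp = 0.000000, Gamma_ppq = 0.000000, Gamma_pqq = -0.972468, Gamma_qpp = 0.000000, Gamma_qpq = 0.316404, Gamma_qqq = 0.000000; k4 = (0.924647, 1.576766, 2.417740, -0.922602)
  Y <- Y + (h/6)(k1 + 2k2 + 2k3 + k4): p = -0.3394, q = 1.0049, dp/dtau = 0.9251, dq/dtau = 1.5766

Answer: p = -0.3394, q = 1.0049, dp/dtau = 0.9251, dq/dtau = 1.5766


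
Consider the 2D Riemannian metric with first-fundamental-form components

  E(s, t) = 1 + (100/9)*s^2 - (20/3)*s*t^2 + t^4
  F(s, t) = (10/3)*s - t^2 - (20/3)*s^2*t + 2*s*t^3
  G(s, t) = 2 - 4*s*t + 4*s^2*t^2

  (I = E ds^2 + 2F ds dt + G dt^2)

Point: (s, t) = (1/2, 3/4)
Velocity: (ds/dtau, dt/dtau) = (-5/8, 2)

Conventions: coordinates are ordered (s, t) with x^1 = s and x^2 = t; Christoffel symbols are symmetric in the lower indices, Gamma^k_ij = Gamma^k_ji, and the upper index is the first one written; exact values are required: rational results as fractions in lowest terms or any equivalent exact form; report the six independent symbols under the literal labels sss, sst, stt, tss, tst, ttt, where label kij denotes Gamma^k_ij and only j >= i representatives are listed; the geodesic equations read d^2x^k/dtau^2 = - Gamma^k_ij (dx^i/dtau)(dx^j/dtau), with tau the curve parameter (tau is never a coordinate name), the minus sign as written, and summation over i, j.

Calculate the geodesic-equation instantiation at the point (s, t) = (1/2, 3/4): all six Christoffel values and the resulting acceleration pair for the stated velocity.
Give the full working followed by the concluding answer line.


E = 5113/2304, F = 53/192, G = 17/16 at the point
E_s = 265/36, E_t = -53/16, F_s = -79/96, F_t = -71/48, G_s = -3/4, G_t = -1/2
EG - F^2 = 5257/2304;  g^inv = (2304/5257) * [[17/16, -53/192], [-53/192, 5113/2304]]
first-kind symbols [ij,l] = (1/2)(d_i g_jl + d_j g_il - d_l g_ij): [ss,s] = E_s/2 = 265/72, [ss,t] = F_s - E_t/2 = 5/6, [st,s] = E_t/2 = -53/32, [st,t] = G_s/2 = -3/8, [tt,s] = F_t - G_s/2 = -53/48, [tt,t] = G_t/2 = -1/4
Gamma^s_ij = (G*[ij,s] - F*[ij,t])/(EG - F^2), Gamma^t_ij = (E*[ij,t] - F*[ij,s])/(EG - F^2)
Gamma_sss = 8480/5257, Gamma_sst = -3816/5257, Gamma_stt = -2544/5257, Gamma_tss = 1920/5257, Gamma_tst = -864/5257, Gamma_ttt = -576/5257
d^2s/dtau^2 = -(Gamma_sss*(-5/8)^2 + 2*Gamma_sst*(-5/8)*(2) + Gamma_stt*(2)^2) = -5353/10514
d^2t/dtau^2 = -(Gamma_tss*(-5/8)^2 + 2*Gamma_tst*(-5/8)*(2) + Gamma_ttt*(2)^2) = -606/5257

Answer: Gamma_sss = 8480/5257, Gamma_sst = -3816/5257, Gamma_stt = -2544/5257, Gamma_tss = 1920/5257, Gamma_tst = -864/5257, Gamma_ttt = -576/5257; accelerations (d^2s/dtau^2, d^2t/dtau^2) = (-5353/10514, -606/5257)


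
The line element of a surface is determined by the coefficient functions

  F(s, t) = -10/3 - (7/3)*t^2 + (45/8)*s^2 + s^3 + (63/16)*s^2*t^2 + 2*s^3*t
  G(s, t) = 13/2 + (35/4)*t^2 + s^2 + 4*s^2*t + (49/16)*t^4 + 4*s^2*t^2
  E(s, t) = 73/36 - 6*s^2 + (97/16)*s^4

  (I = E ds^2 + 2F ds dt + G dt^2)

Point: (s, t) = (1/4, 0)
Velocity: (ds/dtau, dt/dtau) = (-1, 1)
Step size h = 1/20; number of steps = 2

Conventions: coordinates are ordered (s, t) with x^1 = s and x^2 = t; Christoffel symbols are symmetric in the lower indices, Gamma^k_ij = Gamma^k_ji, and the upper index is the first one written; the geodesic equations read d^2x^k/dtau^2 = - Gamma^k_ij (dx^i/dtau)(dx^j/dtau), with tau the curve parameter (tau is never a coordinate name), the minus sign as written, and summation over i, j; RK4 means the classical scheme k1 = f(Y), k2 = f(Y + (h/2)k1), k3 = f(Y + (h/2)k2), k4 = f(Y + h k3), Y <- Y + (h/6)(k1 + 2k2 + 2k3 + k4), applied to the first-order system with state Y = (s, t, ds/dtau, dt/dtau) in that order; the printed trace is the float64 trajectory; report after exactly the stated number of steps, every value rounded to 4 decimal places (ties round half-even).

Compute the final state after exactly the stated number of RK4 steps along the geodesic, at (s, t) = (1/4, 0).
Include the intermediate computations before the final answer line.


f(Y) = (ds/dtau, dt/dtau, -Gamma^s_ij Y'^i Y'^j, -Gamma^t_ij Y'^i Y'^j) with the Gammas evaluated at the stage position; h = 0.050000; intermediate values shown to 6 dp
step 0: s = 0.2500, t = 0.0000, ds/dtau = -1.0000, dt/dtau = 1.0000
step 1:
  k1: at (s, t) = (0.250000, 0.000000), (ds/dtau, dt/dtau) = (-1.000000, 1.000000); Gamma_sss = 0.135212, Gamma_sst = 0.336489, Gamma_stt = -0.483168, Gamma_tss = 0.518257, Gamma_tst = 0.190183, Gamma_ttt = -0.199337; k1 = (-1.000000, 1.000000, 1.020934, 0.061446)
  k2: at (s, t) = (0.225000, 0.025000), (ds/dtau, dt/dtau) = (-0.974477, 1.001536); Gamma_sss = 0.103476, Gamma_sst = 0.344945, Gamma_stt = -0.544887, Gamma_tss = 0.458170, Gamma_tst = 0.197520, Gamma_ttt = -0.202731; k2 = (-0.974477, 1.001536, 1.121615, 0.153823)
  k3: at (s, t) = (0.225638, 0.025038), (ds/dtau, dt/dtau) = (-0.971960, 1.003846); Gamma_sss = 0.104431, Gamma_sst = 0.345641, Gamma_stt = -0.545621, Gamma_tss = 0.459795, Gamma_tst = 0.197854, Gamma_ttt = -0.202773; k3 = (-0.971960, 1.003846, 1.125652, 0.156057)
  k4: at (s, t) = (0.201402, 0.050192), (ds/dtau, dt/dtau) = (-0.943717, 1.007803); Gamma_sss = 0.076269, Gamma_sst = 0.348422, Gamma_stt = -0.593055, Gamma_tss = 0.401790, Gamma_tst = 0.201570, Gamma_ttt = -0.199390; k4 = (-0.943717, 1.007803, 1.197175, 0.228097)
  Y <- Y + (h/6)(k1 + 2k2 + 2k3 + k4): s = 0.2014, t = 0.0502, ds/dtau = -0.9441, dt/dtau = 1.0076
step 2:
  k1: at (s, t) = (0.201362, 0.050155), (ds/dtau, dt/dtau) = (-0.944061, 1.007578); Gamma_sss = 0.076205, Gamma_sst = 0.348326, Gamma_stt = -0.592879, Gamma_tss = 0.401685, Gamma_tst = 0.201519, Gamma_ttt = -0.199373; k1 = (-0.944061, 1.007578, 1.196646, 0.227779)
  k2: at (s, t) = (0.177760, 0.075344), (ds/dtau, dt/dtau) = (-0.914145, 1.013272); Gamma_sss = 0.051511, Gamma_sst = 0.344460, Gamma_stt = -0.624391, Gamma_tss = 0.345847, Gamma_tst = 0.200928, Gamma_ttt = -0.188044; k2 = (-0.914145, 1.013272, 1.236160, 0.276287)
  k3: at (s, t) = (0.178508, 0.075487), (ds/dtau, dt/dtau) = (-0.913157, 1.014485); Gamma_sss = 0.052446, Gamma_sst = 0.345765, Gamma_stt = -0.626408, Gamma_tss = 0.347684, Gamma_tst = 0.201624, Gamma_ttt = -0.188562; k3 = (-0.913157, 1.014485, 1.241576, 0.277708)
  k4: at (s, t) = (0.155704, 0.100879), (ds/dtau, dt/dtau) = (-0.881983, 1.021463); Gamma_sss = 0.031394, Gamma_sst = 0.335461, Gamma_stt = -0.642608, Gamma_tss = 0.294743, Gamma_tst = 0.196765, Gamma_ttt = -0.168901; k4 = (-0.881983, 1.021463, 1.250510, 0.301487)
  Y <- Y + (h/6)(k1 + 2k2 + 2k3 + k4): s = 0.1557, t = 0.1009, ds/dtau = -0.8824, dt/dtau = 1.0212

Answer: s = 0.1557, t = 0.1009, ds/dtau = -0.8824, dt/dtau = 1.0212


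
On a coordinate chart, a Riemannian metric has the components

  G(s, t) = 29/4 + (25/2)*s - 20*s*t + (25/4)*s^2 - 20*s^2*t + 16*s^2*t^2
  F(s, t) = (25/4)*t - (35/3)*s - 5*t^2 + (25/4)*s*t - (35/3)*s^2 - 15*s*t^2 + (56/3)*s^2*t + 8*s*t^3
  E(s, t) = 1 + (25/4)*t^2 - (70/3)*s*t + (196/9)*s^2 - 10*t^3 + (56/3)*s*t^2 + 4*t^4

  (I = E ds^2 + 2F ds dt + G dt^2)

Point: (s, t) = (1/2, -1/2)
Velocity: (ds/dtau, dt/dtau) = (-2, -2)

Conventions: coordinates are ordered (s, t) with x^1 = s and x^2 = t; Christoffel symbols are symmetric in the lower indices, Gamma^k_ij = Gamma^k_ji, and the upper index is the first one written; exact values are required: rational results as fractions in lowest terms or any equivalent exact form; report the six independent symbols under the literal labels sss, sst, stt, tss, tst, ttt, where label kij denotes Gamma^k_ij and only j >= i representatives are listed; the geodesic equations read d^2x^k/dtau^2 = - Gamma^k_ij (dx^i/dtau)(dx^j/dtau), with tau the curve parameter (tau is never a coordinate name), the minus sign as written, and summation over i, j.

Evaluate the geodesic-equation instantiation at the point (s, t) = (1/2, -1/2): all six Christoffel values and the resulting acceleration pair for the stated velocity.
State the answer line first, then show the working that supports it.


Answer: Gamma_sss = 1372/2897, Gamma_sst = -1323/2897, Gamma_stt = 588/2897, Gamma_tss = -1596/2897, Gamma_tst = 1539/2897, Gamma_ttt = -684/2897; accelerations (d^2s/dtau^2, d^2t/dtau^2) = (2744/2897, -3192/2897)

E = 2545/144, F = -931/48, G = 377/16 at the point
E_s = 343/9, E_t = -147/4, F_s = -973/24, F_t = 709/24, G_s = 171/4, G_t = -19
EG - F^2 = 2897/72;  g^inv = (72/2897) * [[377/16, 931/48], [931/48, 2545/144]]
first-kind symbols [ij,l] = (1/2)(d_i g_jl + d_j g_il - d_l g_ij): [ss,s] = E_s/2 = 343/18, [ss,t] = F_s - E_t/2 = -133/6, [st,s] = E_t/2 = -147/8, [st,t] = G_s/2 = 171/8, [tt,s] = F_t - G_s/2 = 49/6, [tt,t] = G_t/2 = -19/2
Gamma^s_ij = (G*[ij,s] - F*[ij,t])/(EG - F^2), Gamma^t_ij = (E*[ij,t] - F*[ij,s])/(EG - F^2)
Gamma_sss = 1372/2897, Gamma_sst = -1323/2897, Gamma_stt = 588/2897, Gamma_tss = -1596/2897, Gamma_tst = 1539/2897, Gamma_ttt = -684/2897
d^2s/dtau^2 = -(Gamma_sss*(-2)^2 + 2*Gamma_sst*(-2)*(-2) + Gamma_stt*(-2)^2) = 2744/2897
d^2t/dtau^2 = -(Gamma_tss*(-2)^2 + 2*Gamma_tst*(-2)*(-2) + Gamma_ttt*(-2)^2) = -3192/2897


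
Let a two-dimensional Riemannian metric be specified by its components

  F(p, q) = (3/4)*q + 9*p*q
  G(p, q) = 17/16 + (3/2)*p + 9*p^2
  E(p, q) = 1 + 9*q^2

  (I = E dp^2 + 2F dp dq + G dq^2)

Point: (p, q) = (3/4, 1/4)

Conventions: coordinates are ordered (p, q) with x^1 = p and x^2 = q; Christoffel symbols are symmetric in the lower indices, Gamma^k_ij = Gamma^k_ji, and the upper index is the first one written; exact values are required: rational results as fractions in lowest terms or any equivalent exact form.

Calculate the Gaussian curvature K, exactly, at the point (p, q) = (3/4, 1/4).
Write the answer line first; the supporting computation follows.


Answer: K = -2304/15625

E = 25/16, F = 15/8, G = 29/4, EG - F^2 = 125/16 at the point
E_p = 0, E_q = 9/2, F_p = 9/4, F_q = 15/2, G_p = 15, G_q = 0
E_qq = 18, F_pq = 9, G_pp = 18
Using the Brioschi determinant formula for K from the metric derivatives:
M1 = [[-E_qq/2 + F_pq - G_pp/2, E_p/2, F_p - E_q/2], [F_q - G_p/2, E, F], [G_q/2, F, G]] = [[-9, 0, 0], [0, 25/16, 15/8], [0, 15/8, 29/4]]; det M1 = -1125/16
M2 = [[0, E_q/2, G_p/2], [E_q/2, E, F], [G_p/2, F, G]] = [[0, 9/4, 15/2], [9/4, 25/16, 15/8], [15/2, 15/8, 29/4]]; det M2 = -981/16
det M1 - det M2 = -9; K = -9 / (125/16)^2 = -2304/15625


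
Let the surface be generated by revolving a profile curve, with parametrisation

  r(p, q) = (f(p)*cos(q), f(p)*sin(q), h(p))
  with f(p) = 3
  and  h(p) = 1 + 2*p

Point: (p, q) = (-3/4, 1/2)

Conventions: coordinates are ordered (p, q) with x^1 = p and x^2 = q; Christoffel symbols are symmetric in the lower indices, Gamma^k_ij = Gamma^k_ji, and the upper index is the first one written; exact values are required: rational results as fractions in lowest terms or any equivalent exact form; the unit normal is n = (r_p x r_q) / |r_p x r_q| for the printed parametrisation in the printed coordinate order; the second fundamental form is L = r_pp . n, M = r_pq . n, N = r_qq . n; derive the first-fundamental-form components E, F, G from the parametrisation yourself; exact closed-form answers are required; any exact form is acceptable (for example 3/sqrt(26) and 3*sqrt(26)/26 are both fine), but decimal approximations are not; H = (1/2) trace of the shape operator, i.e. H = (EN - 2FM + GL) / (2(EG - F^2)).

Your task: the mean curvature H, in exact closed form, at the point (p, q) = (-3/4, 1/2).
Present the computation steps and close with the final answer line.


f = 3, f' = 0, f'' = 0, h' = 2, h'' = 0
E = 4, F = 0, G = 9; answer radicand W^2 = 4
unnormalised second-form numerators: l = 0, m = 0, n = 6; L = l/sqrt(4), and similarly M = m/sqrt(W^2), N = n/sqrt(W^2)
H = (E*n - 2*F*m + G*l) / (2*(EG - F^2)*sqrt(W^2)); E*n - 2*F*m + G*l = 24, EG - F^2 = 36, so H = (1/3)/sqrt(4)

Answer: H = 1/6


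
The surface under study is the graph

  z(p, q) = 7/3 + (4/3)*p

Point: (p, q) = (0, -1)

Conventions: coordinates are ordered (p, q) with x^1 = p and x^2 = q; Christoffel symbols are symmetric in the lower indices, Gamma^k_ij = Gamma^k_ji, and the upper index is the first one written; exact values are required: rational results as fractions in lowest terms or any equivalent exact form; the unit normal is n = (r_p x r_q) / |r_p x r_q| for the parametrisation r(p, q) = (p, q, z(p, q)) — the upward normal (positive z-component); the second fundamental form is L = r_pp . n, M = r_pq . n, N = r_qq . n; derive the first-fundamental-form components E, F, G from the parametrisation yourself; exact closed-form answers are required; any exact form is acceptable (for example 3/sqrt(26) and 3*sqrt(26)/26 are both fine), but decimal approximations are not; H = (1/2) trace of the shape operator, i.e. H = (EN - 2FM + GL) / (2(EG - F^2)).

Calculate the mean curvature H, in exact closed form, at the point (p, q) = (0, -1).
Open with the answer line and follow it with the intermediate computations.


Answer: H = 0

z_p = 4/3, z_q = 0, z_pp = 0, z_pq = 0, z_qq = 0
E = 25/9, F = 0, G = 1; answer radicand W^2 = 25/9
unnormalised second-form numerators: l = 0, m = 0, n = 0; L = l/sqrt(25/9), and similarly M = m/sqrt(W^2), N = n/sqrt(W^2)
H = (E*n - 2*F*m + G*l) / (2*(EG - F^2)*sqrt(W^2)); E*n - 2*F*m + G*l = 0, EG - F^2 = 25/9, so H = (0)/sqrt(25/9)


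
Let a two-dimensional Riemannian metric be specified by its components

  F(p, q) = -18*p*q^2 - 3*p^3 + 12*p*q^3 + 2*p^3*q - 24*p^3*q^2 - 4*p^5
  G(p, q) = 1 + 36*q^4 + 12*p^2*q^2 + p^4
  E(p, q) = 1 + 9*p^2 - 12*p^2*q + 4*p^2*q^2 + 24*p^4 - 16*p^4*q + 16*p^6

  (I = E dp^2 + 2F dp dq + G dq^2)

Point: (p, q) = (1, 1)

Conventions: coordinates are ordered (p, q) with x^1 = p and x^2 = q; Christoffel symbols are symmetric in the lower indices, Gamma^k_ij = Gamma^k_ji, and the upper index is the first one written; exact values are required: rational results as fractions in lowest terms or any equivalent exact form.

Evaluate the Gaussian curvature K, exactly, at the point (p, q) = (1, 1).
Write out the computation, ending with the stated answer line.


E = 26, F = -35, G = 50, EG - F^2 = 75 at the point
E_p = 130, E_q = -20, F_p = -101, F_q = -46, G_p = 28, G_q = 168
E_qq = 8, F_pq = -138, G_pp = 36
Using the Brioschi determinant formula for K from the metric derivatives:
M1 = [[-E_qq/2 + F_pq - G_pp/2, E_p/2, F_p - E_q/2], [F_q - G_p/2, E, F], [G_q/2, F, G]] = [[-160, 65, -91], [-60, 26, -35], [84, -35, 50]]; det M1 = -456
M2 = [[0, E_q/2, G_p/2], [E_q/2, E, F], [G_p/2, F, G]] = [[0, -10, 14], [-10, 26, -35], [14, -35, 50]]; det M2 = -296
det M1 - det M2 = -160; K = -160 / (75)^2 = -32/1125

Answer: K = -32/1125


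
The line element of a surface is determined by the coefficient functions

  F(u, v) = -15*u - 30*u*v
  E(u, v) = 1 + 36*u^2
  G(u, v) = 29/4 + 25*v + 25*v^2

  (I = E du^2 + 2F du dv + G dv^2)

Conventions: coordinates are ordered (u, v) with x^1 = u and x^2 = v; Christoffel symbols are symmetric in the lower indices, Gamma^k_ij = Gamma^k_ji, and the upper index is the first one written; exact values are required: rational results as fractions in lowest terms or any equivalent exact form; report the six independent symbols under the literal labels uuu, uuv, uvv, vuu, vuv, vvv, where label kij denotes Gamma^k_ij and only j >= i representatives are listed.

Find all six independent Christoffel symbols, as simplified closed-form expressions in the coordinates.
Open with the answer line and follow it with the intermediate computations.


Answer: Gamma_uuu = 144*u/(144*u^2 + 100*v^2 + 100*v + 29), Gamma_uuv = 0, Gamma_uvv = -120*u/(144*u^2 + 100*v^2 + 100*v + 29), Gamma_vuu = (-120*v - 60)/(144*u^2 + 100*v^2 + 100*v + 29), Gamma_vuv = 0, Gamma_vvv = (100*v + 50)/(144*u^2 + 100*v^2 + 100*v + 29)

E = 1 + 36*u^2; F = -15*u - 30*u*v; G = 29/4 + 25*v + 25*v^2
Gamma^k_ij = (1/2) g^{kl} (d_i g_jl + d_j g_il - d_l g_ij), with g^inv = (1/(EG-F^2)) [[G, -F], [-F, E]]
first partials: E_u = 72*u, E_v = 0, F_u = -15 - 30*v, F_v = -30*u, G_u = 0, G_v = 25 + 50*v
D = EG - F^2 = 29/4 + 25*v + 25*v^2 + 36*u^2
expanded: Gamma^u_uu = (G E_u - 2F F_u + F E_v)/(2D), Gamma^u_uv = (G E_v - F G_u)/(2D), Gamma^u_vv = (2G F_v - G G_u - F G_v)/(2D), Gamma^v_uu = (2E F_u - E E_v - F E_u)/(2D), Gamma^v_uv = (E G_u - F E_v)/(2D), Gamma^v_vv = (E G_v - 2F F_v + F G_u)/(2D); substitute and cancel common factors


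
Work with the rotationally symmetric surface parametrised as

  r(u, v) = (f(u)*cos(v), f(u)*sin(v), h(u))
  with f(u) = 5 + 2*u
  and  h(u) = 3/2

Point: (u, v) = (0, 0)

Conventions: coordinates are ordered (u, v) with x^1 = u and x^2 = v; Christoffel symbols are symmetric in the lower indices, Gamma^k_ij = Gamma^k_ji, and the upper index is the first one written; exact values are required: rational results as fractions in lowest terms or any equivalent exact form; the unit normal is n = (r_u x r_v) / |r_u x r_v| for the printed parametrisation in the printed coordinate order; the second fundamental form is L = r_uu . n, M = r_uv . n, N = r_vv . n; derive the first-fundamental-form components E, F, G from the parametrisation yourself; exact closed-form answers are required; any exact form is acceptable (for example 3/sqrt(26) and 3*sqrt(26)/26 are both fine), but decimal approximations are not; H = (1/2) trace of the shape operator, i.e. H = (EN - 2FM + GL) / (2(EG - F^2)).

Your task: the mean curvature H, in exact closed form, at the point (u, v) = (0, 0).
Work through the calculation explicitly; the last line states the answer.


f = 5, f' = 2, f'' = 0, h' = 0, h'' = 0
E = 4, F = 0, G = 25; answer radicand W^2 = 4
unnormalised second-form numerators: l = 0, m = 0, n = 0; L = l/sqrt(4), and similarly M = m/sqrt(W^2), N = n/sqrt(W^2)
H = (E*n - 2*F*m + G*l) / (2*(EG - F^2)*sqrt(W^2)); E*n - 2*F*m + G*l = 0, EG - F^2 = 100, so H = (0)/sqrt(4)

Answer: H = 0


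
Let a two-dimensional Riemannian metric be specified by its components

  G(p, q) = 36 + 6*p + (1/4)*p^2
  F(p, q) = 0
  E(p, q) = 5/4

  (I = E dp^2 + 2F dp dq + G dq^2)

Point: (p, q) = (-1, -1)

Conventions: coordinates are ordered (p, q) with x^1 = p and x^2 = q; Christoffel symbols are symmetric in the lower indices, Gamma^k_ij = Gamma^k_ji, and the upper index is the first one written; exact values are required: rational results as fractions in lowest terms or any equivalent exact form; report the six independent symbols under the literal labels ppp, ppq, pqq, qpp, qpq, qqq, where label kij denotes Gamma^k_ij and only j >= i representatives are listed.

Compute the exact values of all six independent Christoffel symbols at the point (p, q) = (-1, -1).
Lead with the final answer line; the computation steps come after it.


Answer: Gamma_ppp = 0, Gamma_ppq = 0, Gamma_pqq = -11/5, Gamma_qpp = 0, Gamma_qpq = 1/11, Gamma_qqq = 0

E = 5/4, F = 0, G = 121/4 at the point
E_p = 0, E_q = 0, F_p = 0, F_q = 0, G_p = 11/2, G_q = 0
EG - F^2 = 605/16;  g^inv = (16/605) * [[121/4, 0], [0, 5/4]]
first-kind symbols [ij,l] = (1/2)(d_i g_jl + d_j g_il - d_l g_ij): [pp,p] = E_p/2 = 0, [pp,q] = F_p - E_q/2 = 0, [pq,p] = E_q/2 = 0, [pq,q] = G_p/2 = 11/4, [qq,p] = F_q - G_p/2 = -11/4, [qq,q] = G_q/2 = 0
Gamma^p_ij = (G*[ij,p] - F*[ij,q])/(EG - F^2), Gamma^q_ij = (E*[ij,q] - F*[ij,p])/(EG - F^2)


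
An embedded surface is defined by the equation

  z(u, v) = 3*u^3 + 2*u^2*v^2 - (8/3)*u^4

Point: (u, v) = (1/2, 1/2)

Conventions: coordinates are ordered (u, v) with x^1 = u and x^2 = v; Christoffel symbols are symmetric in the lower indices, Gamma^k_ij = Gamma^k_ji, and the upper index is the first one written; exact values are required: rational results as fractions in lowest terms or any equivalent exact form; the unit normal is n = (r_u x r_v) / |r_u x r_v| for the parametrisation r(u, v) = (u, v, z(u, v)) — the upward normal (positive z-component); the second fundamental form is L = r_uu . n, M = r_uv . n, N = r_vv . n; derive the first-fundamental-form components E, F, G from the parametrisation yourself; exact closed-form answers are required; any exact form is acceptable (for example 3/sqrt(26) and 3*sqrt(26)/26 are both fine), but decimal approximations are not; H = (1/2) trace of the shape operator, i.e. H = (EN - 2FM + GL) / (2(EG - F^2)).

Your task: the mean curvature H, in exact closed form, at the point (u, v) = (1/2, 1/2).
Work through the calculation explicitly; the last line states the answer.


z_u = 17/12, z_v = 1/2, z_uu = 2, z_uv = 2, z_vv = 1
E = 433/144, F = 17/24, G = 5/4; answer radicand W^2 = 469/144
unnormalised second-form numerators: l = 2, m = 2, n = 1; L = l/sqrt(469/144), and similarly M = m/sqrt(W^2), N = n/sqrt(W^2)
H = (E*n - 2*F*m + G*l) / (2*(EG - F^2)*sqrt(W^2)); E*n - 2*F*m + G*l = 385/144, EG - F^2 = 469/144, so H = (55/134)/sqrt(469/144)

Answer: H = 330*sqrt(469)/31423


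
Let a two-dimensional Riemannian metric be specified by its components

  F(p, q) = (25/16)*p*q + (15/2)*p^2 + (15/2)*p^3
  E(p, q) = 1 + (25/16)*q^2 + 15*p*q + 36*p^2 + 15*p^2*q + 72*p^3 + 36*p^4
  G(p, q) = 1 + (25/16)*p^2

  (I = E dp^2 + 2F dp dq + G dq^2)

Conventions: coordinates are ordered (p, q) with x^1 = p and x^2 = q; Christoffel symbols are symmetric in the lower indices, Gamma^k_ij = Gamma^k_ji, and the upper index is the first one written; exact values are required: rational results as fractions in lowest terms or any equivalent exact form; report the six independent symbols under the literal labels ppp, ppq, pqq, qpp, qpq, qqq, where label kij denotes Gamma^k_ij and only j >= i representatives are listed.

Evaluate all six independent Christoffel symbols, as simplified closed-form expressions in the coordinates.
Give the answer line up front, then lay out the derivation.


Answer: Gamma_ppp = (1152*p^3 + 1728*p^2 + 240*p*q + 576*p + 120*q)/(576*p^4 + 1152*p^3 + 240*p^2*q + 601*p^2 + 240*p*q + 25*q^2 + 16), Gamma_ppq = (120*p^2 + 120*p + 25*q)/(576*p^4 + 1152*p^3 + 240*p^2*q + 601*p^2 + 240*p*q + 25*q^2 + 16), Gamma_pqq = 0, Gamma_qpp = (240*p^2 + 120*p)/(576*p^4 + 1152*p^3 + 240*p^2*q + 601*p^2 + 240*p*q + 25*q^2 + 16), Gamma_qpq = 25*p/(576*p^4 + 1152*p^3 + 240*p^2*q + 601*p^2 + 240*p*q + 25*q^2 + 16), Gamma_qqq = 0

E = 1 + (25/16)*q^2 + 15*p*q + 36*p^2 + 15*p^2*q + 72*p^3 + 36*p^4; F = (25/16)*p*q + (15/2)*p^2 + (15/2)*p^3; G = 1 + (25/16)*p^2
Gamma^k_ij = (1/2) g^{kl} (d_i g_jl + d_j g_il - d_l g_ij), with g^inv = (1/(EG-F^2)) [[G, -F], [-F, E]]
first partials: E_p = 15*q + 72*p + 30*p*q + 216*p^2 + 144*p^3, E_q = (25/8)*q + 15*p + 15*p^2, F_p = (25/16)*q + 15*p + (45/2)*p^2, F_q = (25/16)*p, G_p = (25/8)*p, G_q = 0
D = EG - F^2 = 1 + (25/16)*q^2 + 15*p*q + (601/16)*p^2 + 15*p^2*q + 72*p^3 + 36*p^4
expanded: Gamma^p_pp = (G E_p - 2F F_p + F E_q)/(2D), Gamma^p_pq = (G E_q - F G_p)/(2D), Gamma^p_qq = (2G F_q - G G_p - F G_q)/(2D), Gamma^q_pp = (2E F_p - E E_q - F E_p)/(2D), Gamma^q_pq = (E G_p - F E_q)/(2D), Gamma^q_qq = (E G_q - 2F F_q + F G_p)/(2D); substitute and cancel common factors
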